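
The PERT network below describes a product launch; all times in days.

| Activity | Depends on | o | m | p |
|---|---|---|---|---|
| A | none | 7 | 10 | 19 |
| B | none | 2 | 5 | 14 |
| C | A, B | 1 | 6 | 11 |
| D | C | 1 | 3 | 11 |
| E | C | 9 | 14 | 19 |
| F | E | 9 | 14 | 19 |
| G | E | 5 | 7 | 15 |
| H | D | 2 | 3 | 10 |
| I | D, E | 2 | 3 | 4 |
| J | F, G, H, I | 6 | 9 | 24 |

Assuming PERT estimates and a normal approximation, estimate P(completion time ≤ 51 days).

0.140

te_A = (7 + 4·10 + 19)/6 = 66/6 = 11; σ²_A = ((19−7)/6)² = 4.000
te_B = (2 + 4·5 + 14)/6 = 36/6 = 6; σ²_B = ((14−2)/6)² = 4.000
te_C = (1 + 4·6 + 11)/6 = 36/6 = 6; σ²_C = ((11−1)/6)² = 2.778
te_D = (1 + 4·3 + 11)/6 = 24/6 = 4; σ²_D = ((11−1)/6)² = 2.778
te_E = (9 + 4·14 + 19)/6 = 84/6 = 14; σ²_E = ((19−9)/6)² = 2.778
te_F = (9 + 4·14 + 19)/6 = 84/6 = 14; σ²_F = ((19−9)/6)² = 2.778
te_G = (5 + 4·7 + 15)/6 = 48/6 = 8; σ²_G = ((15−5)/6)² = 2.778
te_H = (2 + 4·3 + 10)/6 = 24/6 = 4; σ²_H = ((10−2)/6)² = 1.778
te_I = (2 + 4·3 + 4)/6 = 18/6 = 3; σ²_I = ((4−2)/6)² = 0.111
te_J = (6 + 4·9 + 24)/6 = 66/6 = 11; σ²_J = ((24−6)/6)² = 9.000

Forward pass:
ES_A = 0; EF_A = 11
ES_B = 0; EF_B = 6
ES_C = max(EF_A=11, EF_B=6) = 11; EF_C = 11+6 = 17
ES_D = 17; EF_D = 17+4 = 21
ES_E = 17; EF_E = 17+14 = 31
ES_F = 31; EF_F = 31+14 = 45
ES_G = 31; EF_G = 31+8 = 39
ES_H = 21; EF_H = 21+4 = 25
ES_I = max(EF_D=21, EF_E=31) = 31; EF_I = 31+3 = 34
ES_J = max(EF_F=45, EF_G=39, EF_H=25, EF_I=34) = 45; EF_J = 45+11 = 56
Expected project duration μ = 56 days. Critical path: A → C → E → F → J.

Variance along critical path = 4.000 + 2.778 + 2.778 + 2.778 + 9.000 = 21.333; σ = √21.333 = 4.619 days.
Z = (51 − 56) / 4.619 = -1.083
P(T ≤ 51) = Φ(-1.083) ≈ 0.140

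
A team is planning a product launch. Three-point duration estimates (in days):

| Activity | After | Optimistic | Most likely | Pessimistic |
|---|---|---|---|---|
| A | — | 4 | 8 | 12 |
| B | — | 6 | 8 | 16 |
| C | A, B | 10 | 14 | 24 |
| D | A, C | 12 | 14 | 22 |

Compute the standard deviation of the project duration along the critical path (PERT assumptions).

te_A = (4 + 4·8 + 12)/6 = 48/6 = 8; σ²_A = ((12−4)/6)² = 1.778
te_B = (6 + 4·8 + 16)/6 = 54/6 = 9; σ²_B = ((16−6)/6)² = 2.778
te_C = (10 + 4·14 + 24)/6 = 90/6 = 15; σ²_C = ((24−10)/6)² = 5.444
te_D = (12 + 4·14 + 22)/6 = 90/6 = 15; σ²_D = ((22−12)/6)² = 2.778

Forward pass:
ES_A = 0; EF_A = 8
ES_B = 0; EF_B = 9
ES_C = max(EF_A=8, EF_B=9) = 9; EF_C = 9+15 = 24
ES_D = max(EF_A=8, EF_C=24) = 24; EF_D = 24+15 = 39
Expected project duration μ = 39 days. Critical path: B → C → D.

Variance along critical path = 2.778 + 5.444 + 2.778 = 11.000
σ = √11.000 = 3.317 days

3.32 days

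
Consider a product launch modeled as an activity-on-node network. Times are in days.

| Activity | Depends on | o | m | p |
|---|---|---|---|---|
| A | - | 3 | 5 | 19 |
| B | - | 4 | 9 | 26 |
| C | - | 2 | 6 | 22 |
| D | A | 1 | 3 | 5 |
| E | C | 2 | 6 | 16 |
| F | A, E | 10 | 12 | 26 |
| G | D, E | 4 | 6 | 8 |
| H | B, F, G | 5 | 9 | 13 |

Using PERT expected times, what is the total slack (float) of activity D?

13 days

te_A = (3 + 4·5 + 19)/6 = 42/6 = 7
te_B = (4 + 4·9 + 26)/6 = 66/6 = 11
te_C = (2 + 4·6 + 22)/6 = 48/6 = 8
te_D = (1 + 4·3 + 5)/6 = 18/6 = 3
te_E = (2 + 4·6 + 16)/6 = 42/6 = 7
te_F = (10 + 4·12 + 26)/6 = 84/6 = 14
te_G = (4 + 4·6 + 8)/6 = 36/6 = 6
te_H = (5 + 4·9 + 13)/6 = 54/6 = 9

Forward pass:
ES_A = 0; EF_A = 7
ES_B = 0; EF_B = 11
ES_C = 0; EF_C = 8
ES_D = 7; EF_D = 7+3 = 10
ES_E = 8; EF_E = 8+7 = 15
ES_F = max(EF_A=7, EF_E=15) = 15; EF_F = 15+14 = 29
ES_G = max(EF_D=10, EF_E=15) = 15; EF_G = 15+6 = 21
ES_H = max(EF_B=11, EF_F=29, EF_G=21) = 29; EF_H = 29+9 = 38
Expected project duration μ = 38 days. Critical path: C → E → F → H.

Backward pass:
LF_H = 38; LS_H = 38−9 = 29
LF_G = LS_H = 29; LS_G = 29−6 = 23
LF_F = LS_H = 29; LS_F = 29−14 = 15
LF_E = min(LS_F=15, LS_G=23) = 15; LS_E = 15−7 = 8
LF_D = LS_G = 23; LS_D = 23−3 = 20
LF_C = LS_E = 8; LS_C = 8−8 = 0
LF_B = LS_H = 29; LS_B = 29−11 = 18
LF_A = min(LS_D=20, LS_F=15) = 15; LS_A = 15−7 = 8
Slack_D = LS_D − ES_D = 20 − 7 = 13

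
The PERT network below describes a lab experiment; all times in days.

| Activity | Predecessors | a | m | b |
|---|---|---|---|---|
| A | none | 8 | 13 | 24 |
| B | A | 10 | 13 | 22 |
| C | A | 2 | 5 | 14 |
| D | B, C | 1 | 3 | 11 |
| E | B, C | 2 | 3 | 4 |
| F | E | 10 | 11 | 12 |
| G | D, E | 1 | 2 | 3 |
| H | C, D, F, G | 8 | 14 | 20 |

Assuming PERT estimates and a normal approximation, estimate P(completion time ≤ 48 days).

te_A = (8 + 4·13 + 24)/6 = 84/6 = 14; σ²_A = ((24−8)/6)² = 7.111
te_B = (10 + 4·13 + 22)/6 = 84/6 = 14; σ²_B = ((22−10)/6)² = 4.000
te_C = (2 + 4·5 + 14)/6 = 36/6 = 6; σ²_C = ((14−2)/6)² = 4.000
te_D = (1 + 4·3 + 11)/6 = 24/6 = 4; σ²_D = ((11−1)/6)² = 2.778
te_E = (2 + 4·3 + 4)/6 = 18/6 = 3; σ²_E = ((4−2)/6)² = 0.111
te_F = (10 + 4·11 + 12)/6 = 66/6 = 11; σ²_F = ((12−10)/6)² = 0.111
te_G = (1 + 4·2 + 3)/6 = 12/6 = 2; σ²_G = ((3−1)/6)² = 0.111
te_H = (8 + 4·14 + 20)/6 = 84/6 = 14; σ²_H = ((20−8)/6)² = 4.000

Forward pass:
ES_A = 0; EF_A = 14
ES_B = 14; EF_B = 14+14 = 28
ES_C = 14; EF_C = 14+6 = 20
ES_D = max(EF_B=28, EF_C=20) = 28; EF_D = 28+4 = 32
ES_E = max(EF_B=28, EF_C=20) = 28; EF_E = 28+3 = 31
ES_F = 31; EF_F = 31+11 = 42
ES_G = max(EF_D=32, EF_E=31) = 32; EF_G = 32+2 = 34
ES_H = max(EF_C=20, EF_D=32, EF_F=42, EF_G=34) = 42; EF_H = 42+14 = 56
Expected project duration μ = 56 days. Critical path: A → B → E → F → H.

Variance along critical path = 7.111 + 4.000 + 0.111 + 0.111 + 4.000 = 15.333; σ = √15.333 = 3.916 days.
Z = (48 − 56) / 3.916 = -2.043
P(T ≤ 48) = Φ(-2.043) ≈ 0.021

0.021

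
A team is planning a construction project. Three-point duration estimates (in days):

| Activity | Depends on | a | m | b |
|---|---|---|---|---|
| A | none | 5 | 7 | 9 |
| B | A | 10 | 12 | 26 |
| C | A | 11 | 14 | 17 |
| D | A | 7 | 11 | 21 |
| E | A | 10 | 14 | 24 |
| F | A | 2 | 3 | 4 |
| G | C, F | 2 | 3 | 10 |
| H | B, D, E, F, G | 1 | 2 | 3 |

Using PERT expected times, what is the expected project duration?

te_A = (5 + 4·7 + 9)/6 = 42/6 = 7
te_B = (10 + 4·12 + 26)/6 = 84/6 = 14
te_C = (11 + 4·14 + 17)/6 = 84/6 = 14
te_D = (7 + 4·11 + 21)/6 = 72/6 = 12
te_E = (10 + 4·14 + 24)/6 = 90/6 = 15
te_F = (2 + 4·3 + 4)/6 = 18/6 = 3
te_G = (2 + 4·3 + 10)/6 = 24/6 = 4
te_H = (1 + 4·2 + 3)/6 = 12/6 = 2

Forward pass:
ES_A = 0; EF_A = 7
ES_B = 7; EF_B = 7+14 = 21
ES_C = 7; EF_C = 7+14 = 21
ES_D = 7; EF_D = 7+12 = 19
ES_E = 7; EF_E = 7+15 = 22
ES_F = 7; EF_F = 7+3 = 10
ES_G = max(EF_C=21, EF_F=10) = 21; EF_G = 21+4 = 25
ES_H = max(EF_B=21, EF_D=19, EF_E=22, EF_F=10, EF_G=25) = 25; EF_H = 25+2 = 27
Expected project duration μ = 27 days. Critical path: A → C → G → H.

27 days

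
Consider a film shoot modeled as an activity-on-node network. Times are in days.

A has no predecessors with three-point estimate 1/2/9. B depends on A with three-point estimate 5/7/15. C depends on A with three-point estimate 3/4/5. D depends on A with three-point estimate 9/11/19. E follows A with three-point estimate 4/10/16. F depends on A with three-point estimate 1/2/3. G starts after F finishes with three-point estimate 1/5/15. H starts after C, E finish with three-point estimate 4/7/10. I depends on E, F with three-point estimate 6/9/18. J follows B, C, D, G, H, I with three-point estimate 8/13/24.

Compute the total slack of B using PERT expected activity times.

12 days

te_A = (1 + 4·2 + 9)/6 = 18/6 = 3
te_B = (5 + 4·7 + 15)/6 = 48/6 = 8
te_C = (3 + 4·4 + 5)/6 = 24/6 = 4
te_D = (9 + 4·11 + 19)/6 = 72/6 = 12
te_E = (4 + 4·10 + 16)/6 = 60/6 = 10
te_F = (1 + 4·2 + 3)/6 = 12/6 = 2
te_G = (1 + 4·5 + 15)/6 = 36/6 = 6
te_H = (4 + 4·7 + 10)/6 = 42/6 = 7
te_I = (6 + 4·9 + 18)/6 = 60/6 = 10
te_J = (8 + 4·13 + 24)/6 = 84/6 = 14

Forward pass:
ES_A = 0; EF_A = 3
ES_B = 3; EF_B = 3+8 = 11
ES_C = 3; EF_C = 3+4 = 7
ES_D = 3; EF_D = 3+12 = 15
ES_E = 3; EF_E = 3+10 = 13
ES_F = 3; EF_F = 3+2 = 5
ES_G = 5; EF_G = 5+6 = 11
ES_H = max(EF_C=7, EF_E=13) = 13; EF_H = 13+7 = 20
ES_I = max(EF_E=13, EF_F=5) = 13; EF_I = 13+10 = 23
ES_J = max(EF_B=11, EF_C=7, EF_D=15, EF_G=11, EF_H=20, EF_I=23) = 23; EF_J = 23+14 = 37
Expected project duration μ = 37 days. Critical path: A → E → I → J.

Backward pass:
LF_J = 37; LS_J = 37−14 = 23
LF_I = LS_J = 23; LS_I = 23−10 = 13
LF_H = LS_J = 23; LS_H = 23−7 = 16
LF_G = LS_J = 23; LS_G = 23−6 = 17
LF_F = min(LS_G=17, LS_I=13) = 13; LS_F = 13−2 = 11
LF_E = min(LS_H=16, LS_I=13) = 13; LS_E = 13−10 = 3
LF_D = LS_J = 23; LS_D = 23−12 = 11
LF_C = min(LS_H=16, LS_J=23) = 16; LS_C = 16−4 = 12
LF_B = LS_J = 23; LS_B = 23−8 = 15
LF_A = min(LS_B=15, LS_C=12, LS_D=11, LS_E=3, LS_F=11) = 3; LS_A = 3−3 = 0
Slack_B = LS_B − ES_B = 15 − 3 = 12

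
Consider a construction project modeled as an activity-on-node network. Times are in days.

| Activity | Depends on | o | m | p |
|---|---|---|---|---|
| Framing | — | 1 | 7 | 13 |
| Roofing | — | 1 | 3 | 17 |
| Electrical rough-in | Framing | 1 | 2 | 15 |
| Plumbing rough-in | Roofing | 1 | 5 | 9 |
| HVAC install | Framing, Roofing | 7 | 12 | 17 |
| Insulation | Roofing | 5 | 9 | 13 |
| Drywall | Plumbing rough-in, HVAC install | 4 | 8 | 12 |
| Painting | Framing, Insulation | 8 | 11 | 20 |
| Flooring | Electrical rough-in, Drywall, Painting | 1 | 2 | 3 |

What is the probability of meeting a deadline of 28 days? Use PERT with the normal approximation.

0.367

te_Framing = (1 + 4·7 + 13)/6 = 42/6 = 7; σ²_Framing = ((13−1)/6)² = 4.000
te_Roofing = (1 + 4·3 + 17)/6 = 30/6 = 5; σ²_Roofing = ((17−1)/6)² = 7.111
te_Electrical rough-in = (1 + 4·2 + 15)/6 = 24/6 = 4; σ²_Electrical rough-in = ((15−1)/6)² = 5.444
te_Plumbing rough-in = (1 + 4·5 + 9)/6 = 30/6 = 5; σ²_Plumbing rough-in = ((9−1)/6)² = 1.778
te_HVAC install = (7 + 4·12 + 17)/6 = 72/6 = 12; σ²_HVAC install = ((17−7)/6)² = 2.778
te_Insulation = (5 + 4·9 + 13)/6 = 54/6 = 9; σ²_Insulation = ((13−5)/6)² = 1.778
te_Drywall = (4 + 4·8 + 12)/6 = 48/6 = 8; σ²_Drywall = ((12−4)/6)² = 1.778
te_Painting = (8 + 4·11 + 20)/6 = 72/6 = 12; σ²_Painting = ((20−8)/6)² = 4.000
te_Flooring = (1 + 4·2 + 3)/6 = 12/6 = 2; σ²_Flooring = ((3−1)/6)² = 0.111

Forward pass:
ES_Framing = 0; EF_Framing = 7
ES_Roofing = 0; EF_Roofing = 5
ES_Electrical rough-in = 7; EF_Electrical rough-in = 7+4 = 11
ES_Plumbing rough-in = 5; EF_Plumbing rough-in = 5+5 = 10
ES_HVAC install = max(EF_Framing=7, EF_Roofing=5) = 7; EF_HVAC install = 7+12 = 19
ES_Insulation = 5; EF_Insulation = 5+9 = 14
ES_Drywall = max(EF_Plumbing rough-in=10, EF_HVAC install=19) = 19; EF_Drywall = 19+8 = 27
ES_Painting = max(EF_Framing=7, EF_Insulation=14) = 14; EF_Painting = 14+12 = 26
ES_Flooring = max(EF_Electrical rough-in=11, EF_Drywall=27, EF_Painting=26) = 27; EF_Flooring = 27+2 = 29
Expected project duration μ = 29 days. Critical path: Framing → HVAC install → Drywall → Flooring.

Variance along critical path = 4.000 + 2.778 + 1.778 + 0.111 = 8.667; σ = √8.667 = 2.944 days.
Z = (28 − 29) / 2.944 = -0.340
P(T ≤ 28) = Φ(-0.340) ≈ 0.367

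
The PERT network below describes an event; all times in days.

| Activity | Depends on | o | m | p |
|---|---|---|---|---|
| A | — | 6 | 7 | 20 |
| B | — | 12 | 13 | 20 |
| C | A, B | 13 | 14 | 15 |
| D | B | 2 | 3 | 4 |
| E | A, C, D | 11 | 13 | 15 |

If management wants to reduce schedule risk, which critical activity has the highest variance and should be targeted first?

B

te_A = (6 + 4·7 + 20)/6 = 54/6 = 9; σ²_A = ((20−6)/6)² = 5.444
te_B = (12 + 4·13 + 20)/6 = 84/6 = 14; σ²_B = ((20−12)/6)² = 1.778
te_C = (13 + 4·14 + 15)/6 = 84/6 = 14; σ²_C = ((15−13)/6)² = 0.111
te_D = (2 + 4·3 + 4)/6 = 18/6 = 3; σ²_D = ((4−2)/6)² = 0.111
te_E = (11 + 4·13 + 15)/6 = 78/6 = 13; σ²_E = ((15−11)/6)² = 0.444

Forward pass:
ES_A = 0; EF_A = 9
ES_B = 0; EF_B = 14
ES_C = max(EF_A=9, EF_B=14) = 14; EF_C = 14+14 = 28
ES_D = 14; EF_D = 14+3 = 17
ES_E = max(EF_A=9, EF_C=28, EF_D=17) = 28; EF_E = 28+13 = 41
Expected project duration μ = 41 days. Critical path: B → C → E.

Variances on critical path: σ²_B=1.778, σ²_C=0.111, σ²_E=0.444.
Largest is σ²_B = 1.778.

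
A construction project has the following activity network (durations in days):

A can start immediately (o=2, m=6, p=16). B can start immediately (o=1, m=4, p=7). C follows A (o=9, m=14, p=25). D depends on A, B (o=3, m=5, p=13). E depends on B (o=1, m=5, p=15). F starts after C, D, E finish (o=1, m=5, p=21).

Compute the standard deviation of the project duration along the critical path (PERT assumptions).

4.86 days

te_A = (2 + 4·6 + 16)/6 = 42/6 = 7; σ²_A = ((16−2)/6)² = 5.444
te_B = (1 + 4·4 + 7)/6 = 24/6 = 4; σ²_B = ((7−1)/6)² = 1.000
te_C = (9 + 4·14 + 25)/6 = 90/6 = 15; σ²_C = ((25−9)/6)² = 7.111
te_D = (3 + 4·5 + 13)/6 = 36/6 = 6; σ²_D = ((13−3)/6)² = 2.778
te_E = (1 + 4·5 + 15)/6 = 36/6 = 6; σ²_E = ((15−1)/6)² = 5.444
te_F = (1 + 4·5 + 21)/6 = 42/6 = 7; σ²_F = ((21−1)/6)² = 11.111

Forward pass:
ES_A = 0; EF_A = 7
ES_B = 0; EF_B = 4
ES_C = 7; EF_C = 7+15 = 22
ES_D = max(EF_A=7, EF_B=4) = 7; EF_D = 7+6 = 13
ES_E = 4; EF_E = 4+6 = 10
ES_F = max(EF_C=22, EF_D=13, EF_E=10) = 22; EF_F = 22+7 = 29
Expected project duration μ = 29 days. Critical path: A → C → F.

Variance along critical path = 5.444 + 7.111 + 11.111 = 23.667
σ = √23.667 = 4.865 days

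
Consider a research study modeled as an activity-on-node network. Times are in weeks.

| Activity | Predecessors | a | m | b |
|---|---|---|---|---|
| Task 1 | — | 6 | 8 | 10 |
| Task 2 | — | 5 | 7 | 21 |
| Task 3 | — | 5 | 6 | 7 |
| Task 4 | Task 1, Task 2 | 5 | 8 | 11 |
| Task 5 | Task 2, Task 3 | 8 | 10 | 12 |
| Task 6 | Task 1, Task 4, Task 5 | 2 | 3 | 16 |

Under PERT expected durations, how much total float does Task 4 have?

te_Task 1 = (6 + 4·8 + 10)/6 = 48/6 = 8
te_Task 2 = (5 + 4·7 + 21)/6 = 54/6 = 9
te_Task 3 = (5 + 4·6 + 7)/6 = 36/6 = 6
te_Task 4 = (5 + 4·8 + 11)/6 = 48/6 = 8
te_Task 5 = (8 + 4·10 + 12)/6 = 60/6 = 10
te_Task 6 = (2 + 4·3 + 16)/6 = 30/6 = 5

Forward pass:
ES_Task 1 = 0; EF_Task 1 = 8
ES_Task 2 = 0; EF_Task 2 = 9
ES_Task 3 = 0; EF_Task 3 = 6
ES_Task 4 = max(EF_Task 1=8, EF_Task 2=9) = 9; EF_Task 4 = 9+8 = 17
ES_Task 5 = max(EF_Task 2=9, EF_Task 3=6) = 9; EF_Task 5 = 9+10 = 19
ES_Task 6 = max(EF_Task 1=8, EF_Task 4=17, EF_Task 5=19) = 19; EF_Task 6 = 19+5 = 24
Expected project duration μ = 24 weeks. Critical path: Task 2 → Task 5 → Task 6.

Backward pass:
LF_Task 6 = 24; LS_Task 6 = 24−5 = 19
LF_Task 5 = LS_Task 6 = 19; LS_Task 5 = 19−10 = 9
LF_Task 4 = LS_Task 6 = 19; LS_Task 4 = 19−8 = 11
LF_Task 3 = LS_Task 5 = 9; LS_Task 3 = 9−6 = 3
LF_Task 2 = min(LS_Task 4=11, LS_Task 5=9) = 9; LS_Task 2 = 9−9 = 0
LF_Task 1 = min(LS_Task 4=11, LS_Task 6=19) = 11; LS_Task 1 = 11−8 = 3
Slack_Task 4 = LS_Task 4 − ES_Task 4 = 11 − 9 = 2

2 weeks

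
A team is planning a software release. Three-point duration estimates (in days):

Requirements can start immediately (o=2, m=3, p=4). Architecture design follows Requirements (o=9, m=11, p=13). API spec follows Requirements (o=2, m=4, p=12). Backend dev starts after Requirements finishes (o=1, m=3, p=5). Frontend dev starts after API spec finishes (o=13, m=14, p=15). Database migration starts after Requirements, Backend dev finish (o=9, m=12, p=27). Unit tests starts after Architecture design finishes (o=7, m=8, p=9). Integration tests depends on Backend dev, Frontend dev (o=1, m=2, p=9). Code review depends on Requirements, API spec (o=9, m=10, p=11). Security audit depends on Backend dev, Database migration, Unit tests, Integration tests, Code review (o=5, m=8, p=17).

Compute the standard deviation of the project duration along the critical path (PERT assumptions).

2.96 days

te_Requirements = (2 + 4·3 + 4)/6 = 18/6 = 3; σ²_Requirements = ((4−2)/6)² = 0.111
te_Architecture design = (9 + 4·11 + 13)/6 = 66/6 = 11; σ²_Architecture design = ((13−9)/6)² = 0.444
te_API spec = (2 + 4·4 + 12)/6 = 30/6 = 5; σ²_API spec = ((12−2)/6)² = 2.778
te_Backend dev = (1 + 4·3 + 5)/6 = 18/6 = 3; σ²_Backend dev = ((5−1)/6)² = 0.444
te_Frontend dev = (13 + 4·14 + 15)/6 = 84/6 = 14; σ²_Frontend dev = ((15−13)/6)² = 0.111
te_Database migration = (9 + 4·12 + 27)/6 = 84/6 = 14; σ²_Database migration = ((27−9)/6)² = 9.000
te_Unit tests = (7 + 4·8 + 9)/6 = 48/6 = 8; σ²_Unit tests = ((9−7)/6)² = 0.111
te_Integration tests = (1 + 4·2 + 9)/6 = 18/6 = 3; σ²_Integration tests = ((9−1)/6)² = 1.778
te_Code review = (9 + 4·10 + 11)/6 = 60/6 = 10; σ²_Code review = ((11−9)/6)² = 0.111
te_Security audit = (5 + 4·8 + 17)/6 = 54/6 = 9; σ²_Security audit = ((17−5)/6)² = 4.000

Forward pass:
ES_Requirements = 0; EF_Requirements = 3
ES_Architecture design = 3; EF_Architecture design = 3+11 = 14
ES_API spec = 3; EF_API spec = 3+5 = 8
ES_Backend dev = 3; EF_Backend dev = 3+3 = 6
ES_Frontend dev = 8; EF_Frontend dev = 8+14 = 22
ES_Database migration = max(EF_Requirements=3, EF_Backend dev=6) = 6; EF_Database migration = 6+14 = 20
ES_Unit tests = 14; EF_Unit tests = 14+8 = 22
ES_Integration tests = max(EF_Backend dev=6, EF_Frontend dev=22) = 22; EF_Integration tests = 22+3 = 25
ES_Code review = max(EF_Requirements=3, EF_API spec=8) = 8; EF_Code review = 8+10 = 18
ES_Security audit = max(EF_Backend dev=6, EF_Database migration=20, EF_Unit tests=22, EF_Integration tests=25, EF_Code review=18) = 25; EF_Security audit = 25+9 = 34
Expected project duration μ = 34 days. Critical path: Requirements → API spec → Frontend dev → Integration tests → Security audit.

Variance along critical path = 0.111 + 2.778 + 0.111 + 1.778 + 4.000 = 8.778
σ = √8.778 = 2.963 days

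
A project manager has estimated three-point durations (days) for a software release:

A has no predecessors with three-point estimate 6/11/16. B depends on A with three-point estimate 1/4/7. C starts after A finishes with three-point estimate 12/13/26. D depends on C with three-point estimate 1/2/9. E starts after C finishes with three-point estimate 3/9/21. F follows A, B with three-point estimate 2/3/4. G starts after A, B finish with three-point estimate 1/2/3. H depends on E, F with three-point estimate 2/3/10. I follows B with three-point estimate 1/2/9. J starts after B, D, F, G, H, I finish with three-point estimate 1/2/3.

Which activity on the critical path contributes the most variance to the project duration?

te_A = (6 + 4·11 + 16)/6 = 66/6 = 11; σ²_A = ((16−6)/6)² = 2.778
te_B = (1 + 4·4 + 7)/6 = 24/6 = 4; σ²_B = ((7−1)/6)² = 1.000
te_C = (12 + 4·13 + 26)/6 = 90/6 = 15; σ²_C = ((26−12)/6)² = 5.444
te_D = (1 + 4·2 + 9)/6 = 18/6 = 3; σ²_D = ((9−1)/6)² = 1.778
te_E = (3 + 4·9 + 21)/6 = 60/6 = 10; σ²_E = ((21−3)/6)² = 9.000
te_F = (2 + 4·3 + 4)/6 = 18/6 = 3; σ²_F = ((4−2)/6)² = 0.111
te_G = (1 + 4·2 + 3)/6 = 12/6 = 2; σ²_G = ((3−1)/6)² = 0.111
te_H = (2 + 4·3 + 10)/6 = 24/6 = 4; σ²_H = ((10−2)/6)² = 1.778
te_I = (1 + 4·2 + 9)/6 = 18/6 = 3; σ²_I = ((9−1)/6)² = 1.778
te_J = (1 + 4·2 + 3)/6 = 12/6 = 2; σ²_J = ((3−1)/6)² = 0.111

Forward pass:
ES_A = 0; EF_A = 11
ES_B = 11; EF_B = 11+4 = 15
ES_C = 11; EF_C = 11+15 = 26
ES_D = 26; EF_D = 26+3 = 29
ES_E = 26; EF_E = 26+10 = 36
ES_F = max(EF_A=11, EF_B=15) = 15; EF_F = 15+3 = 18
ES_G = max(EF_A=11, EF_B=15) = 15; EF_G = 15+2 = 17
ES_H = max(EF_E=36, EF_F=18) = 36; EF_H = 36+4 = 40
ES_I = 15; EF_I = 15+3 = 18
ES_J = max(EF_B=15, EF_D=29, EF_F=18, EF_G=17, EF_H=40, EF_I=18) = 40; EF_J = 40+2 = 42
Expected project duration μ = 42 days. Critical path: A → C → E → H → J.

Variances on critical path: σ²_A=2.778, σ²_C=5.444, σ²_E=9.000, σ²_H=1.778, σ²_J=0.111.
Largest is σ²_E = 9.000.

E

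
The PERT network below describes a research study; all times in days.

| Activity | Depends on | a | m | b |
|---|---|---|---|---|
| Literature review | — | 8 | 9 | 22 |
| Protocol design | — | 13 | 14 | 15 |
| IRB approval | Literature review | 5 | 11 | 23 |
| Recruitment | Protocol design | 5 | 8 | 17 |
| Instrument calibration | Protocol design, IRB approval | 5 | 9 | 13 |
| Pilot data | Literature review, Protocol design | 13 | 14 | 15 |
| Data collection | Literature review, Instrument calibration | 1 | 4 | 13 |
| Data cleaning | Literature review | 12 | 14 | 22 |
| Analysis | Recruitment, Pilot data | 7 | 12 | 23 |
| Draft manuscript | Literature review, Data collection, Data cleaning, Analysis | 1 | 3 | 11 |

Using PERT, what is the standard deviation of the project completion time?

3.18 days

te_Literature review = (8 + 4·9 + 22)/6 = 66/6 = 11; σ²_Literature review = ((22−8)/6)² = 5.444
te_Protocol design = (13 + 4·14 + 15)/6 = 84/6 = 14; σ²_Protocol design = ((15−13)/6)² = 0.111
te_IRB approval = (5 + 4·11 + 23)/6 = 72/6 = 12; σ²_IRB approval = ((23−5)/6)² = 9.000
te_Recruitment = (5 + 4·8 + 17)/6 = 54/6 = 9; σ²_Recruitment = ((17−5)/6)² = 4.000
te_Instrument calibration = (5 + 4·9 + 13)/6 = 54/6 = 9; σ²_Instrument calibration = ((13−5)/6)² = 1.778
te_Pilot data = (13 + 4·14 + 15)/6 = 84/6 = 14; σ²_Pilot data = ((15−13)/6)² = 0.111
te_Data collection = (1 + 4·4 + 13)/6 = 30/6 = 5; σ²_Data collection = ((13−1)/6)² = 4.000
te_Data cleaning = (12 + 4·14 + 22)/6 = 90/6 = 15; σ²_Data cleaning = ((22−12)/6)² = 2.778
te_Analysis = (7 + 4·12 + 23)/6 = 78/6 = 13; σ²_Analysis = ((23−7)/6)² = 7.111
te_Draft manuscript = (1 + 4·3 + 11)/6 = 24/6 = 4; σ²_Draft manuscript = ((11−1)/6)² = 2.778

Forward pass:
ES_Literature review = 0; EF_Literature review = 11
ES_Protocol design = 0; EF_Protocol design = 14
ES_IRB approval = 11; EF_IRB approval = 11+12 = 23
ES_Recruitment = 14; EF_Recruitment = 14+9 = 23
ES_Instrument calibration = max(EF_Protocol design=14, EF_IRB approval=23) = 23; EF_Instrument calibration = 23+9 = 32
ES_Pilot data = max(EF_Literature review=11, EF_Protocol design=14) = 14; EF_Pilot data = 14+14 = 28
ES_Data collection = max(EF_Literature review=11, EF_Instrument calibration=32) = 32; EF_Data collection = 32+5 = 37
ES_Data cleaning = 11; EF_Data cleaning = 11+15 = 26
ES_Analysis = max(EF_Recruitment=23, EF_Pilot data=28) = 28; EF_Analysis = 28+13 = 41
ES_Draft manuscript = max(EF_Literature review=11, EF_Data collection=37, EF_Data cleaning=26, EF_Analysis=41) = 41; EF_Draft manuscript = 41+4 = 45
Expected project duration μ = 45 days. Critical path: Protocol design → Pilot data → Analysis → Draft manuscript.

Variance along critical path = 0.111 + 0.111 + 7.111 + 2.778 = 10.111
σ = √10.111 = 3.180 days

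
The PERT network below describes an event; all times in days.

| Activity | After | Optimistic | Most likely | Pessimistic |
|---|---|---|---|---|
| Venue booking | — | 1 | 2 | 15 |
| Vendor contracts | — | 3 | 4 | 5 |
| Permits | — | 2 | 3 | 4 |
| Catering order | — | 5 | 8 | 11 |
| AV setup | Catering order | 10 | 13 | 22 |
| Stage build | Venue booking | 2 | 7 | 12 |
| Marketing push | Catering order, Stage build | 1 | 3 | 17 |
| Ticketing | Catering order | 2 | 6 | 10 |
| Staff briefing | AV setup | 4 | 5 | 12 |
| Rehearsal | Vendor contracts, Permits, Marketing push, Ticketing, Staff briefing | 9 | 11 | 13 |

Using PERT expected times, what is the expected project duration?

te_Venue booking = (1 + 4·2 + 15)/6 = 24/6 = 4
te_Vendor contracts = (3 + 4·4 + 5)/6 = 24/6 = 4
te_Permits = (2 + 4·3 + 4)/6 = 18/6 = 3
te_Catering order = (5 + 4·8 + 11)/6 = 48/6 = 8
te_AV setup = (10 + 4·13 + 22)/6 = 84/6 = 14
te_Stage build = (2 + 4·7 + 12)/6 = 42/6 = 7
te_Marketing push = (1 + 4·3 + 17)/6 = 30/6 = 5
te_Ticketing = (2 + 4·6 + 10)/6 = 36/6 = 6
te_Staff briefing = (4 + 4·5 + 12)/6 = 36/6 = 6
te_Rehearsal = (9 + 4·11 + 13)/6 = 66/6 = 11

Forward pass:
ES_Venue booking = 0; EF_Venue booking = 4
ES_Vendor contracts = 0; EF_Vendor contracts = 4
ES_Permits = 0; EF_Permits = 3
ES_Catering order = 0; EF_Catering order = 8
ES_AV setup = 8; EF_AV setup = 8+14 = 22
ES_Stage build = 4; EF_Stage build = 4+7 = 11
ES_Marketing push = max(EF_Catering order=8, EF_Stage build=11) = 11; EF_Marketing push = 11+5 = 16
ES_Ticketing = 8; EF_Ticketing = 8+6 = 14
ES_Staff briefing = 22; EF_Staff briefing = 22+6 = 28
ES_Rehearsal = max(EF_Vendor contracts=4, EF_Permits=3, EF_Marketing push=16, EF_Ticketing=14, EF_Staff briefing=28) = 28; EF_Rehearsal = 28+11 = 39
Expected project duration μ = 39 days. Critical path: Catering order → AV setup → Staff briefing → Rehearsal.

39 days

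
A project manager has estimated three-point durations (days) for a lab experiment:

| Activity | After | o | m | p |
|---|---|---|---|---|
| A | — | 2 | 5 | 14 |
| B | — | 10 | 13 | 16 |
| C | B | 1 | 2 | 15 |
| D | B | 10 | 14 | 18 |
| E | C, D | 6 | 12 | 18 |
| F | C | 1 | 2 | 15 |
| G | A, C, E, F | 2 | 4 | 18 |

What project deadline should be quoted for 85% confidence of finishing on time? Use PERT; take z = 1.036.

te_A = (2 + 4·5 + 14)/6 = 36/6 = 6; σ²_A = ((14−2)/6)² = 4.000
te_B = (10 + 4·13 + 16)/6 = 78/6 = 13; σ²_B = ((16−10)/6)² = 1.000
te_C = (1 + 4·2 + 15)/6 = 24/6 = 4; σ²_C = ((15−1)/6)² = 5.444
te_D = (10 + 4·14 + 18)/6 = 84/6 = 14; σ²_D = ((18−10)/6)² = 1.778
te_E = (6 + 4·12 + 18)/6 = 72/6 = 12; σ²_E = ((18−6)/6)² = 4.000
te_F = (1 + 4·2 + 15)/6 = 24/6 = 4; σ²_F = ((15−1)/6)² = 5.444
te_G = (2 + 4·4 + 18)/6 = 36/6 = 6; σ²_G = ((18−2)/6)² = 7.111

Forward pass:
ES_A = 0; EF_A = 6
ES_B = 0; EF_B = 13
ES_C = 13; EF_C = 13+4 = 17
ES_D = 13; EF_D = 13+14 = 27
ES_E = max(EF_C=17, EF_D=27) = 27; EF_E = 27+12 = 39
ES_F = 17; EF_F = 17+4 = 21
ES_G = max(EF_A=6, EF_C=17, EF_E=39, EF_F=21) = 39; EF_G = 39+6 = 45
Expected project duration μ = 45 days. Critical path: B → D → E → G.

Variance along critical path = 1.000 + 1.778 + 4.000 + 7.111 = 13.889; σ = 3.727 days.
D = μ + z·σ = 45 + 1.036·3.727 = 48.9 days

48.9 days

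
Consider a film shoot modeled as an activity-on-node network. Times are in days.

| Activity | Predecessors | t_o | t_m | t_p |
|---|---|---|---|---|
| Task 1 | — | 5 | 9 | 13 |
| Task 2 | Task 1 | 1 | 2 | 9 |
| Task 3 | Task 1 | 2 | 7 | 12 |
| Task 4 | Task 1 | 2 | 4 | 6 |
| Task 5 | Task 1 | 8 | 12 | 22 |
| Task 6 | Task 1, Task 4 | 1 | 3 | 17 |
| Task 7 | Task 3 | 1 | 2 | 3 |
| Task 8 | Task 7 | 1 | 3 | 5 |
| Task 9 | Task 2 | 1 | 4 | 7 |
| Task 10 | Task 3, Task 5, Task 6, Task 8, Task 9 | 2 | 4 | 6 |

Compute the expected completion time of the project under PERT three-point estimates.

te_Task 1 = (5 + 4·9 + 13)/6 = 54/6 = 9
te_Task 2 = (1 + 4·2 + 9)/6 = 18/6 = 3
te_Task 3 = (2 + 4·7 + 12)/6 = 42/6 = 7
te_Task 4 = (2 + 4·4 + 6)/6 = 24/6 = 4
te_Task 5 = (8 + 4·12 + 22)/6 = 78/6 = 13
te_Task 6 = (1 + 4·3 + 17)/6 = 30/6 = 5
te_Task 7 = (1 + 4·2 + 3)/6 = 12/6 = 2
te_Task 8 = (1 + 4·3 + 5)/6 = 18/6 = 3
te_Task 9 = (1 + 4·4 + 7)/6 = 24/6 = 4
te_Task 10 = (2 + 4·4 + 6)/6 = 24/6 = 4

Forward pass:
ES_Task 1 = 0; EF_Task 1 = 9
ES_Task 2 = 9; EF_Task 2 = 9+3 = 12
ES_Task 3 = 9; EF_Task 3 = 9+7 = 16
ES_Task 4 = 9; EF_Task 4 = 9+4 = 13
ES_Task 5 = 9; EF_Task 5 = 9+13 = 22
ES_Task 6 = max(EF_Task 1=9, EF_Task 4=13) = 13; EF_Task 6 = 13+5 = 18
ES_Task 7 = 16; EF_Task 7 = 16+2 = 18
ES_Task 8 = 18; EF_Task 8 = 18+3 = 21
ES_Task 9 = 12; EF_Task 9 = 12+4 = 16
ES_Task 10 = max(EF_Task 3=16, EF_Task 5=22, EF_Task 6=18, EF_Task 8=21, EF_Task 9=16) = 22; EF_Task 10 = 22+4 = 26
Expected project duration μ = 26 days. Critical path: Task 1 → Task 5 → Task 10.

26 days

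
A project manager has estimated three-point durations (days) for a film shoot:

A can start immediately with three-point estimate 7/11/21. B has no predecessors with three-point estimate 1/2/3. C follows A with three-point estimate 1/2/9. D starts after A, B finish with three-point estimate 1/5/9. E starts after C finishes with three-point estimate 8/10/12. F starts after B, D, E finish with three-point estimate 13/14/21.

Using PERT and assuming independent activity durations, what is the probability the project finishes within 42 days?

0.742

te_A = (7 + 4·11 + 21)/6 = 72/6 = 12; σ²_A = ((21−7)/6)² = 5.444
te_B = (1 + 4·2 + 3)/6 = 12/6 = 2; σ²_B = ((3−1)/6)² = 0.111
te_C = (1 + 4·2 + 9)/6 = 18/6 = 3; σ²_C = ((9−1)/6)² = 1.778
te_D = (1 + 4·5 + 9)/6 = 30/6 = 5; σ²_D = ((9−1)/6)² = 1.778
te_E = (8 + 4·10 + 12)/6 = 60/6 = 10; σ²_E = ((12−8)/6)² = 0.444
te_F = (13 + 4·14 + 21)/6 = 90/6 = 15; σ²_F = ((21−13)/6)² = 1.778

Forward pass:
ES_A = 0; EF_A = 12
ES_B = 0; EF_B = 2
ES_C = 12; EF_C = 12+3 = 15
ES_D = max(EF_A=12, EF_B=2) = 12; EF_D = 12+5 = 17
ES_E = 15; EF_E = 15+10 = 25
ES_F = max(EF_B=2, EF_D=17, EF_E=25) = 25; EF_F = 25+15 = 40
Expected project duration μ = 40 days. Critical path: A → C → E → F.

Variance along critical path = 5.444 + 1.778 + 0.444 + 1.778 = 9.444; σ = √9.444 = 3.073 days.
Z = (42 − 40) / 3.073 = 0.651
P(T ≤ 42) = Φ(0.651) ≈ 0.742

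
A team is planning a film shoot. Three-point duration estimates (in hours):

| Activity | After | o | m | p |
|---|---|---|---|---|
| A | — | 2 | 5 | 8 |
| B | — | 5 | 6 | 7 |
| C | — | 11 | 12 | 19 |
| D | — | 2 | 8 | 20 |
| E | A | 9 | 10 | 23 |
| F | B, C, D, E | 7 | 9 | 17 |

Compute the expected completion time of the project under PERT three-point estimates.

te_A = (2 + 4·5 + 8)/6 = 30/6 = 5
te_B = (5 + 4·6 + 7)/6 = 36/6 = 6
te_C = (11 + 4·12 + 19)/6 = 78/6 = 13
te_D = (2 + 4·8 + 20)/6 = 54/6 = 9
te_E = (9 + 4·10 + 23)/6 = 72/6 = 12
te_F = (7 + 4·9 + 17)/6 = 60/6 = 10

Forward pass:
ES_A = 0; EF_A = 5
ES_B = 0; EF_B = 6
ES_C = 0; EF_C = 13
ES_D = 0; EF_D = 9
ES_E = 5; EF_E = 5+12 = 17
ES_F = max(EF_B=6, EF_C=13, EF_D=9, EF_E=17) = 17; EF_F = 17+10 = 27
Expected project duration μ = 27 hours. Critical path: A → E → F.

27 hours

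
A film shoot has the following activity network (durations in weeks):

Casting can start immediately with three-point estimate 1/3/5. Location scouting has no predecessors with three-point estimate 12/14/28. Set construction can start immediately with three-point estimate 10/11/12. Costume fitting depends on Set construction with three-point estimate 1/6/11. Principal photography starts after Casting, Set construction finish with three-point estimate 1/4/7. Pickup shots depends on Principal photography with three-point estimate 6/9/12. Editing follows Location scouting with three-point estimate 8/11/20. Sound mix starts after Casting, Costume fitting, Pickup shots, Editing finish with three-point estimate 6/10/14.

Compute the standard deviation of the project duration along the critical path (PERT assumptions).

te_Casting = (1 + 4·3 + 5)/6 = 18/6 = 3; σ²_Casting = ((5−1)/6)² = 0.444
te_Location scouting = (12 + 4·14 + 28)/6 = 96/6 = 16; σ²_Location scouting = ((28−12)/6)² = 7.111
te_Set construction = (10 + 4·11 + 12)/6 = 66/6 = 11; σ²_Set construction = ((12−10)/6)² = 0.111
te_Costume fitting = (1 + 4·6 + 11)/6 = 36/6 = 6; σ²_Costume fitting = ((11−1)/6)² = 2.778
te_Principal photography = (1 + 4·4 + 7)/6 = 24/6 = 4; σ²_Principal photography = ((7−1)/6)² = 1.000
te_Pickup shots = (6 + 4·9 + 12)/6 = 54/6 = 9; σ²_Pickup shots = ((12−6)/6)² = 1.000
te_Editing = (8 + 4·11 + 20)/6 = 72/6 = 12; σ²_Editing = ((20−8)/6)² = 4.000
te_Sound mix = (6 + 4·10 + 14)/6 = 60/6 = 10; σ²_Sound mix = ((14−6)/6)² = 1.778

Forward pass:
ES_Casting = 0; EF_Casting = 3
ES_Location scouting = 0; EF_Location scouting = 16
ES_Set construction = 0; EF_Set construction = 11
ES_Costume fitting = 11; EF_Costume fitting = 11+6 = 17
ES_Principal photography = max(EF_Casting=3, EF_Set construction=11) = 11; EF_Principal photography = 11+4 = 15
ES_Pickup shots = 15; EF_Pickup shots = 15+9 = 24
ES_Editing = 16; EF_Editing = 16+12 = 28
ES_Sound mix = max(EF_Casting=3, EF_Costume fitting=17, EF_Pickup shots=24, EF_Editing=28) = 28; EF_Sound mix = 28+10 = 38
Expected project duration μ = 38 weeks. Critical path: Location scouting → Editing → Sound mix.

Variance along critical path = 7.111 + 4.000 + 1.778 = 12.889
σ = √12.889 = 3.590 weeks

3.59 weeks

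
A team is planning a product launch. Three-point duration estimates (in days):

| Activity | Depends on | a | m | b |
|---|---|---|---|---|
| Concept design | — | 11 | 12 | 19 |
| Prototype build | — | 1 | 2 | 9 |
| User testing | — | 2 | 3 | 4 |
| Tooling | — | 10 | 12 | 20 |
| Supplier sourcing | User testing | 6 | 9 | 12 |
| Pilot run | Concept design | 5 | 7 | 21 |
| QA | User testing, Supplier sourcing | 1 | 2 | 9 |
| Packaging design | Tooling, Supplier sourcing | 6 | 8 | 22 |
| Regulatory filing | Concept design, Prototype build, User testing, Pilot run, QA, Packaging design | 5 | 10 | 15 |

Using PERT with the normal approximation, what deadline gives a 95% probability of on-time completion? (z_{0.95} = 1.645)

te_Concept design = (11 + 4·12 + 19)/6 = 78/6 = 13; σ²_Concept design = ((19−11)/6)² = 1.778
te_Prototype build = (1 + 4·2 + 9)/6 = 18/6 = 3; σ²_Prototype build = ((9−1)/6)² = 1.778
te_User testing = (2 + 4·3 + 4)/6 = 18/6 = 3; σ²_User testing = ((4−2)/6)² = 0.111
te_Tooling = (10 + 4·12 + 20)/6 = 78/6 = 13; σ²_Tooling = ((20−10)/6)² = 2.778
te_Supplier sourcing = (6 + 4·9 + 12)/6 = 54/6 = 9; σ²_Supplier sourcing = ((12−6)/6)² = 1.000
te_Pilot run = (5 + 4·7 + 21)/6 = 54/6 = 9; σ²_Pilot run = ((21−5)/6)² = 7.111
te_QA = (1 + 4·2 + 9)/6 = 18/6 = 3; σ²_QA = ((9−1)/6)² = 1.778
te_Packaging design = (6 + 4·8 + 22)/6 = 60/6 = 10; σ²_Packaging design = ((22−6)/6)² = 7.111
te_Regulatory filing = (5 + 4·10 + 15)/6 = 60/6 = 10; σ²_Regulatory filing = ((15−5)/6)² = 2.778

Forward pass:
ES_Concept design = 0; EF_Concept design = 13
ES_Prototype build = 0; EF_Prototype build = 3
ES_User testing = 0; EF_User testing = 3
ES_Tooling = 0; EF_Tooling = 13
ES_Supplier sourcing = 3; EF_Supplier sourcing = 3+9 = 12
ES_Pilot run = 13; EF_Pilot run = 13+9 = 22
ES_QA = max(EF_User testing=3, EF_Supplier sourcing=12) = 12; EF_QA = 12+3 = 15
ES_Packaging design = max(EF_Tooling=13, EF_Supplier sourcing=12) = 13; EF_Packaging design = 13+10 = 23
ES_Regulatory filing = max(EF_Concept design=13, EF_Prototype build=3, EF_User testing=3, EF_Pilot run=22, EF_QA=15, EF_Packaging design=23) = 23; EF_Regulatory filing = 23+10 = 33
Expected project duration μ = 33 days. Critical path: Tooling → Packaging design → Regulatory filing.

Variance along critical path = 2.778 + 7.111 + 2.778 = 12.667; σ = 3.559 days.
D = μ + z·σ = 33 + 1.645·3.559 = 38.9 days

38.9 days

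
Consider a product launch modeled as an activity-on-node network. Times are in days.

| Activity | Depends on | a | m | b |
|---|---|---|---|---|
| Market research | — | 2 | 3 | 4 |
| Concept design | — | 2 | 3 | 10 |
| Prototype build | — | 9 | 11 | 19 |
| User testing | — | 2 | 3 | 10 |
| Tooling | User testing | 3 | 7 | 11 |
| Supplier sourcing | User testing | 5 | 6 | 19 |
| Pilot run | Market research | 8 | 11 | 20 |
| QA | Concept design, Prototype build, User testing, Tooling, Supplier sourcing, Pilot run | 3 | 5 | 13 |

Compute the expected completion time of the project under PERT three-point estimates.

te_Market research = (2 + 4·3 + 4)/6 = 18/6 = 3
te_Concept design = (2 + 4·3 + 10)/6 = 24/6 = 4
te_Prototype build = (9 + 4·11 + 19)/6 = 72/6 = 12
te_User testing = (2 + 4·3 + 10)/6 = 24/6 = 4
te_Tooling = (3 + 4·7 + 11)/6 = 42/6 = 7
te_Supplier sourcing = (5 + 4·6 + 19)/6 = 48/6 = 8
te_Pilot run = (8 + 4·11 + 20)/6 = 72/6 = 12
te_QA = (3 + 4·5 + 13)/6 = 36/6 = 6

Forward pass:
ES_Market research = 0; EF_Market research = 3
ES_Concept design = 0; EF_Concept design = 4
ES_Prototype build = 0; EF_Prototype build = 12
ES_User testing = 0; EF_User testing = 4
ES_Tooling = 4; EF_Tooling = 4+7 = 11
ES_Supplier sourcing = 4; EF_Supplier sourcing = 4+8 = 12
ES_Pilot run = 3; EF_Pilot run = 3+12 = 15
ES_QA = max(EF_Concept design=4, EF_Prototype build=12, EF_User testing=4, EF_Tooling=11, EF_Supplier sourcing=12, EF_Pilot run=15) = 15; EF_QA = 15+6 = 21
Expected project duration μ = 21 days. Critical path: Market research → Pilot run → QA.

21 days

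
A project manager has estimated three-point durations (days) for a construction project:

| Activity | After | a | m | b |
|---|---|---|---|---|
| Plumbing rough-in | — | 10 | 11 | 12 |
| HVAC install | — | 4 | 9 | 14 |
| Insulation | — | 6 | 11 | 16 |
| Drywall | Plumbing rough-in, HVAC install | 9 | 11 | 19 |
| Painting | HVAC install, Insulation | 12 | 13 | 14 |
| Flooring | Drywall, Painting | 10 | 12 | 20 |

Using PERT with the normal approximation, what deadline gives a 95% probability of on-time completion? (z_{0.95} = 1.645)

te_Plumbing rough-in = (10 + 4·11 + 12)/6 = 66/6 = 11; σ²_Plumbing rough-in = ((12−10)/6)² = 0.111
te_HVAC install = (4 + 4·9 + 14)/6 = 54/6 = 9; σ²_HVAC install = ((14−4)/6)² = 2.778
te_Insulation = (6 + 4·11 + 16)/6 = 66/6 = 11; σ²_Insulation = ((16−6)/6)² = 2.778
te_Drywall = (9 + 4·11 + 19)/6 = 72/6 = 12; σ²_Drywall = ((19−9)/6)² = 2.778
te_Painting = (12 + 4·13 + 14)/6 = 78/6 = 13; σ²_Painting = ((14−12)/6)² = 0.111
te_Flooring = (10 + 4·12 + 20)/6 = 78/6 = 13; σ²_Flooring = ((20−10)/6)² = 2.778

Forward pass:
ES_Plumbing rough-in = 0; EF_Plumbing rough-in = 11
ES_HVAC install = 0; EF_HVAC install = 9
ES_Insulation = 0; EF_Insulation = 11
ES_Drywall = max(EF_Plumbing rough-in=11, EF_HVAC install=9) = 11; EF_Drywall = 11+12 = 23
ES_Painting = max(EF_HVAC install=9, EF_Insulation=11) = 11; EF_Painting = 11+13 = 24
ES_Flooring = max(EF_Drywall=23, EF_Painting=24) = 24; EF_Flooring = 24+13 = 37
Expected project duration μ = 37 days. Critical path: Insulation → Painting → Flooring.

Variance along critical path = 2.778 + 0.111 + 2.778 = 5.667; σ = 2.380 days.
D = μ + z·σ = 37 + 1.645·2.380 = 40.9 days

40.9 days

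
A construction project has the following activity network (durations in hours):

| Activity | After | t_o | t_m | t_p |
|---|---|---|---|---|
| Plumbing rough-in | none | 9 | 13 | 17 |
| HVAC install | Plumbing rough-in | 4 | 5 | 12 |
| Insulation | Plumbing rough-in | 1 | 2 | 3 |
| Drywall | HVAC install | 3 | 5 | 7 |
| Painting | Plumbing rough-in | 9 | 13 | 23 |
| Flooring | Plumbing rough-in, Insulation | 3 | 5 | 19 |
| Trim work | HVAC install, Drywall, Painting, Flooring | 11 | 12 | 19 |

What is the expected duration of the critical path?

40 hours

te_Plumbing rough-in = (9 + 4·13 + 17)/6 = 78/6 = 13
te_HVAC install = (4 + 4·5 + 12)/6 = 36/6 = 6
te_Insulation = (1 + 4·2 + 3)/6 = 12/6 = 2
te_Drywall = (3 + 4·5 + 7)/6 = 30/6 = 5
te_Painting = (9 + 4·13 + 23)/6 = 84/6 = 14
te_Flooring = (3 + 4·5 + 19)/6 = 42/6 = 7
te_Trim work = (11 + 4·12 + 19)/6 = 78/6 = 13

Forward pass:
ES_Plumbing rough-in = 0; EF_Plumbing rough-in = 13
ES_HVAC install = 13; EF_HVAC install = 13+6 = 19
ES_Insulation = 13; EF_Insulation = 13+2 = 15
ES_Drywall = 19; EF_Drywall = 19+5 = 24
ES_Painting = 13; EF_Painting = 13+14 = 27
ES_Flooring = max(EF_Plumbing rough-in=13, EF_Insulation=15) = 15; EF_Flooring = 15+7 = 22
ES_Trim work = max(EF_HVAC install=19, EF_Drywall=24, EF_Painting=27, EF_Flooring=22) = 27; EF_Trim work = 27+13 = 40
Expected project duration μ = 40 hours. Critical path: Plumbing rough-in → Painting → Trim work.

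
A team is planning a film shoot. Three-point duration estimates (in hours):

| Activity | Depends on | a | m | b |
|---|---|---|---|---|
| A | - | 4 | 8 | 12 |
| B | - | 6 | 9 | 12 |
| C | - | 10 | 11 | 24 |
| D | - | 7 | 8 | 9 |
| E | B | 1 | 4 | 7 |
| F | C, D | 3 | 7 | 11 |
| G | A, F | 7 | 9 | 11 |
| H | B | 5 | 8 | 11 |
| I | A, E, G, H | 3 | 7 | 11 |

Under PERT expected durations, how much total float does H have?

12 hours

te_A = (4 + 4·8 + 12)/6 = 48/6 = 8
te_B = (6 + 4·9 + 12)/6 = 54/6 = 9
te_C = (10 + 4·11 + 24)/6 = 78/6 = 13
te_D = (7 + 4·8 + 9)/6 = 48/6 = 8
te_E = (1 + 4·4 + 7)/6 = 24/6 = 4
te_F = (3 + 4·7 + 11)/6 = 42/6 = 7
te_G = (7 + 4·9 + 11)/6 = 54/6 = 9
te_H = (5 + 4·8 + 11)/6 = 48/6 = 8
te_I = (3 + 4·7 + 11)/6 = 42/6 = 7

Forward pass:
ES_A = 0; EF_A = 8
ES_B = 0; EF_B = 9
ES_C = 0; EF_C = 13
ES_D = 0; EF_D = 8
ES_E = 9; EF_E = 9+4 = 13
ES_F = max(EF_C=13, EF_D=8) = 13; EF_F = 13+7 = 20
ES_G = max(EF_A=8, EF_F=20) = 20; EF_G = 20+9 = 29
ES_H = 9; EF_H = 9+8 = 17
ES_I = max(EF_A=8, EF_E=13, EF_G=29, EF_H=17) = 29; EF_I = 29+7 = 36
Expected project duration μ = 36 hours. Critical path: C → F → G → I.

Backward pass:
LF_I = 36; LS_I = 36−7 = 29
LF_H = LS_I = 29; LS_H = 29−8 = 21
LF_G = LS_I = 29; LS_G = 29−9 = 20
LF_F = LS_G = 20; LS_F = 20−7 = 13
LF_E = LS_I = 29; LS_E = 29−4 = 25
LF_D = LS_F = 13; LS_D = 13−8 = 5
LF_C = LS_F = 13; LS_C = 13−13 = 0
LF_B = min(LS_E=25, LS_H=21) = 21; LS_B = 21−9 = 12
LF_A = min(LS_G=20, LS_I=29) = 20; LS_A = 20−8 = 12
Slack_H = LS_H − ES_H = 21 − 9 = 12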